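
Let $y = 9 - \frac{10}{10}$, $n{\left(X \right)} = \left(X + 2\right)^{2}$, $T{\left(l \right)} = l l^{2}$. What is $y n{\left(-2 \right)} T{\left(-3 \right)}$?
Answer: $0$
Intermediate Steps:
$T{\left(l \right)} = l^{3}$
$n{\left(X \right)} = \left(2 + X\right)^{2}$
$y = 8$ ($y = 9 - 1 = 8$)
$y n{\left(-2 \right)} T{\left(-3 \right)} = 8 \left(2 - 2\right)^{2} \left(-3\right)^{3} = 8 \cdot 0^{2} \left(-27\right) = 8 \cdot 0 \left(-27\right) = 0 \left(-27\right) = 0$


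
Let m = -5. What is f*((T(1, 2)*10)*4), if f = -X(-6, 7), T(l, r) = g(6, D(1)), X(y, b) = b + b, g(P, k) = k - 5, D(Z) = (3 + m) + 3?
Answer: 2240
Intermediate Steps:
D(Z) = 1 (D(Z) = (3 - 5) + 3 = -2 + 3 = 1)
g(P, k) = -5 + k
X(y, b) = 2*b
T(l, r) = -4 (T(l, r) = -5 + 1 = -4)
f = -14 (f = -2*7 = -1*14 = -14)
f*((T(1, 2)*10)*4) = -14*(-4*10)*4 = -(-560)*4 = -14*(-160) = 2240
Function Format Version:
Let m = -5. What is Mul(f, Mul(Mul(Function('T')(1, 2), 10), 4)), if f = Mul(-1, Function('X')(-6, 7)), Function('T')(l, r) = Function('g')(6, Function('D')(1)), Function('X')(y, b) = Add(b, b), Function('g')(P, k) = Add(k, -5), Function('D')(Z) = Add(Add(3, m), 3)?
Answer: 2240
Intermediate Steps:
Function('D')(Z) = 1 (Function('D')(Z) = Add(Add(3, -5), 3) = Add(-2, 3) = 1)
Function('g')(P, k) = Add(-5, k)
Function('X')(y, b) = Mul(2, b)
Function('T')(l, r) = -4 (Function('T')(l, r) = Add(-5, 1) = -4)
f = -14 (f = Mul(-1, Mul(2, 7)) = Mul(-1, 14) = -14)
Mul(f, Mul(Mul(Function('T')(1, 2), 10), 4)) = Mul(-14, Mul(Mul(-4, 10), 4)) = Mul(-14, Mul(-40, 4)) = Mul(-14, -160) = 2240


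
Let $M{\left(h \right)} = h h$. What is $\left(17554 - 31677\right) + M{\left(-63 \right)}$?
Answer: $-10154$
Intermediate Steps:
$M{\left(h \right)} = h^{2}$
$\left(17554 - 31677\right) + M{\left(-63 \right)} = \left(17554 - 31677\right) + \left(-63\right)^{2} = -14123 + 3969 = -10154$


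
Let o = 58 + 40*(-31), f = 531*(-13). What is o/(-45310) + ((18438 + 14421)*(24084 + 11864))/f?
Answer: -15093304719/88205 ≈ -1.7112e+5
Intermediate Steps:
f = -6903
o = -1182 (o = 58 - 1240 = -1182)
o/(-45310) + ((18438 + 14421)*(24084 + 11864))/f = -1182/(-45310) + ((18438 + 14421)*(24084 + 11864))/(-6903) = -1182*(-1/45310) + (32859*35948)*(-1/6903) = 3/115 + 1181215332*(-1/6903) = 3/115 - 131246148/767 = -15093304719/88205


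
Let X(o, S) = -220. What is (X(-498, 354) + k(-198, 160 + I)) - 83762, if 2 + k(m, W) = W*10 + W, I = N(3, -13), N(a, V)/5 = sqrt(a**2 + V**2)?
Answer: -82224 + 55*sqrt(178) ≈ -81490.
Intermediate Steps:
N(a, V) = 5*sqrt(V**2 + a**2) (N(a, V) = 5*sqrt(a**2 + V**2) = 5*sqrt(V**2 + a**2))
I = 5*sqrt(178) (I = 5*sqrt((-13)**2 + 3**2) = 5*sqrt(169 + 9) = 5*sqrt(178) ≈ 66.708)
k(m, W) = -2 + 11*W (k(m, W) = -2 + (W*10 + W) = -2 + (10*W + W) = -2 + 11*W)
(X(-498, 354) + k(-198, 160 + I)) - 83762 = (-220 + (-2 + 11*(160 + 5*sqrt(178)))) - 83762 = (-220 + (-2 + (1760 + 55*sqrt(178)))) - 83762 = (-220 + (1758 + 55*sqrt(178))) - 83762 = (1538 + 55*sqrt(178)) - 83762 = -82224 + 55*sqrt(178)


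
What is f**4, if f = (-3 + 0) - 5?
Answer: 4096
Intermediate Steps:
f = -8 (f = -3 - 5 = -8)
f**4 = (-8)**4 = 4096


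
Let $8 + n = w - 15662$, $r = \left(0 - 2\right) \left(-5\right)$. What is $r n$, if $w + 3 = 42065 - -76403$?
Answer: $1027950$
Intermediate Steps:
$w = 118465$ ($w = -3 + \left(42065 - -76403\right) = -3 + \left(42065 + 76403\right) = -3 + 118468 = 118465$)
$r = 10$ ($r = \left(-2\right) \left(-5\right) = 10$)
$n = 102795$ ($n = -8 + \left(118465 - 15662\right) = -8 + 102803 = 102795$)
$r n = 10 \cdot 102795 = 1027950$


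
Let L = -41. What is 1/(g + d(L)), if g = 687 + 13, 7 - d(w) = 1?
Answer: 1/706 ≈ 0.0014164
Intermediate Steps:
d(w) = 6 (d(w) = 7 - 1*1 = 7 - 1 = 6)
g = 700
1/(g + d(L)) = 1/(700 + 6) = 1/706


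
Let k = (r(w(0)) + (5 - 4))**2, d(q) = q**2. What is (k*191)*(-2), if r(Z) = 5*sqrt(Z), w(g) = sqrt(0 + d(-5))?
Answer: -48132 - 3820*sqrt(5) ≈ -56674.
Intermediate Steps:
w(g) = 5 (w(g) = sqrt(0 + (-5)**2) = sqrt(0 + 25) = sqrt(25) = 5)
k = (1 + 5*sqrt(5))**2 (k = (5*sqrt(5) + (5 - 4))**2 = (5*sqrt(5) + 1)**2 = (1 + 5*sqrt(5))**2 ≈ 148.36)
(k*191)*(-2) = ((126 + 10*sqrt(5))*191)*(-2) = (24066 + 1910*sqrt(5))*(-2) = -48132 - 3820*sqrt(5)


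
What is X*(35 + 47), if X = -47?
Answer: -3854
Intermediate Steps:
X*(35 + 47) = -47*(35 + 47) = -47*82 = -3854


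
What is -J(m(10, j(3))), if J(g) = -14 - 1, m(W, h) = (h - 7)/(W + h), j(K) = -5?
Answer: 15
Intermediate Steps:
m(W, h) = (-7 + h)/(W + h)
J(g) = -15
-J(m(10, j(3))) = -1*(-15) = 15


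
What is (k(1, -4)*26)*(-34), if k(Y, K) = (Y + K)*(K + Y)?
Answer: -7956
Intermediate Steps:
k(Y, K) = (K + Y)² (k(Y, K) = (K + Y)*(K + Y) = (K + Y)²)
(k(1, -4)*26)*(-34) = ((-4 + 1)²*26)*(-34) = ((-3)²*26)*(-34) = (9*26)*(-34) = 234*(-34) = -7956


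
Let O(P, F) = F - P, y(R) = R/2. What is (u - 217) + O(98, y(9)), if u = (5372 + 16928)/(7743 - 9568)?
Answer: -47117/146 ≈ -322.72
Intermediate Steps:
y(R) = R/2 (y(R) = R*(½) = R/2)
u = -892/73 (u = 22300/(-1825) = 22300*(-1/1825) = -892/73 ≈ -12.219)
(u - 217) + O(98, y(9)) = (-892/73 - 217) + ((½)*9 - 1*98) = -16733/73 + (9/2 - 98) = -16733/73 - 187/2 = -47117/146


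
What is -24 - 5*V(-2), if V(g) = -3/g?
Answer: -63/2 ≈ -31.500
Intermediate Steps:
-24 - 5*V(-2) = -24 - (-15)/(-2) = -24 - (-15)*(-1)/2 = -24 - 5*3/2 = -24 - 15/2 = -63/2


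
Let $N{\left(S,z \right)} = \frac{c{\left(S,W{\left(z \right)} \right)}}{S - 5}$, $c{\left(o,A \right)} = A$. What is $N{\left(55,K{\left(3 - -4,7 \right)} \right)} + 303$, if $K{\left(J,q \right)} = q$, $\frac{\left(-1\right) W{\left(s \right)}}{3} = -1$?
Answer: $\frac{15153}{50} \approx 303.06$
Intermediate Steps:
$W{\left(s \right)} = 3$ ($W{\left(s \right)} = \left(-3\right) \left(-1\right) = 3$)
$N{\left(S,z \right)} = \frac{3}{-5 + S}$ ($N{\left(S,z \right)} = \frac{3}{S - 5} = \frac{3}{-5 + S}$)
$N{\left(55,K{\left(3 - -4,7 \right)} \right)} + 303 = \frac{3}{-5 + 55} + 303 = \frac{3}{50} + 303 = \frac{15153}{50}$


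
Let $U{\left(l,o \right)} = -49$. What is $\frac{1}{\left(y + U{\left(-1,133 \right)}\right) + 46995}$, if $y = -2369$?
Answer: $\frac{1}{44577} \approx 2.2433 \cdot 10^{-5}$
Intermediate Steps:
$\frac{1}{\left(y + U{\left(-1,133 \right)}\right) + 46995} = \frac{1}{\left(-2369 - 49\right) + 46995} = \frac{1}{-2418 + 46995} = \frac{1}{44577}$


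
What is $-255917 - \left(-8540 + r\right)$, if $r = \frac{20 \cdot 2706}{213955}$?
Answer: $- \frac{10585520031}{42791} \approx -2.4738 \cdot 10^{5}$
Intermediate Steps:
$r = \frac{10824}{42791}$ ($r = 54120 \cdot \frac{1}{213955} = \frac{10824}{42791} \approx 0.25295$)
$-255917 - \left(-8540 + r\right) = -255917 + \left(8540 - \frac{10824}{42791}\right) = -255917 + \frac{365424316}{42791} = - \frac{10585520031}{42791}$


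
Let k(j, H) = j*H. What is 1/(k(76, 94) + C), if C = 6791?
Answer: 1/13935 ≈ 7.1762e-5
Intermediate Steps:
k(j, H) = H*j
1/(k(76, 94) + C) = 1/(94*76 + 6791) = 1/(7144 + 6791) = 1/13935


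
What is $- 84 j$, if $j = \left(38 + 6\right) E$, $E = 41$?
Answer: $-151536$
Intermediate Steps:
$j = 1804$ ($j = \left(38 + 6\right) 41 = 44 \cdot 41 = 1804$)
$- 84 j = \left(-84\right) 1804 = -151536$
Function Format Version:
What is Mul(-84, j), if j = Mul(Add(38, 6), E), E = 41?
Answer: -151536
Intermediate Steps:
j = 1804 (j = Mul(Add(38, 6), 41) = Mul(44, 41) = 1804)
Mul(-84, j) = Mul(-84, 1804) = -151536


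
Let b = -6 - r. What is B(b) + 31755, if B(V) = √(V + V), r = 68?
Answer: 31755 + 2*I*√37 ≈ 31755.0 + 12.166*I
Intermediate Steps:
b = -74 (b = -6 - 1*68 = -6 - 68 = -74)
B(V) = √2*√V (B(V) = √(2*V) = √2*√V)
B(b) + 31755 = √2*√(-74) + 31755 = √2*(I*√74) + 31755 = 2*I*√37 + 31755 = 31755 + 2*I*√37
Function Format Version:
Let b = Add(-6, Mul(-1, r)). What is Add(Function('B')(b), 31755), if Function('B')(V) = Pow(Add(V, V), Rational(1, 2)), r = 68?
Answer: Add(31755, Mul(2, I, Pow(37, Rational(1, 2)))) ≈ Add(31755., Mul(12.166, I))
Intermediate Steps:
b = -74 (b = Add(-6, Mul(-1, 68)) = Add(-6, -68) = -74)
Function('B')(V) = Mul(Pow(2, Rational(1, 2)), Pow(V, Rational(1, 2))) (Function('B')(V) = Pow(Mul(2, V), Rational(1, 2)) = Mul(Pow(2, Rational(1, 2)), Pow(V, Rational(1, 2))))
Add(Function('B')(b), 31755) = Add(Mul(Pow(2, Rational(1, 2)), Pow(-74, Rational(1, 2))), 31755) = Add(Mul(Pow(2, Rational(1, 2)), Mul(I, Pow(74, Rational(1, 2)))), 31755) = Add(Mul(2, I, Pow(37, Rational(1, 2))), 31755) = Add(31755, Mul(2, I, Pow(37, Rational(1, 2))))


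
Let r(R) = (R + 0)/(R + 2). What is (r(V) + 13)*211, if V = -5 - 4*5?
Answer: 68364/23 ≈ 2972.3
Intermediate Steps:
V = -25 (V = -5 - 20 = -25)
r(R) = R/(2 + R)
(r(V) + 13)*211 = (-25/(2 - 25) + 13)*211 = (-25/(-23) + 13)*211 = (-25*(-1/23) + 13)*211 = (25/23 + 13)*211 = (324/23)*211 = 68364/23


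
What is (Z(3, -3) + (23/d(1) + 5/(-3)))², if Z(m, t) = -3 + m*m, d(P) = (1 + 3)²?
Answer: 76729/2304 ≈ 33.302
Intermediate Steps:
d(P) = 16 (d(P) = 4² = 16)
Z(m, t) = -3 + m²
(Z(3, -3) + (23/d(1) + 5/(-3)))² = ((-3 + 3²) + (23/16 + 5/(-3)))² = ((-3 + 9) + (23*(1/16) + 5*(-⅓)))² = (6 + (23/16 - 5/3))² = (6 - 11/48)² = (277/48)² = 76729/2304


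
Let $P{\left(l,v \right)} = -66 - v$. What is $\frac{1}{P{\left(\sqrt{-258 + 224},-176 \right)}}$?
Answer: $\frac{1}{110} \approx 0.0090909$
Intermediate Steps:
$\frac{1}{P{\left(\sqrt{-258 + 224},-176 \right)}} = \frac{1}{-66 - -176} = \frac{1}{-66 + 176} = \frac{1}{110}$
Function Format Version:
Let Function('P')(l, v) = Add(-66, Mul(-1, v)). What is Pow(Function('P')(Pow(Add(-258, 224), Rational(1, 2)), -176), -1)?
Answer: Rational(1, 110) ≈ 0.0090909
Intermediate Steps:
Pow(Function('P')(Pow(Add(-258, 224), Rational(1, 2)), -176), -1) = Pow(Add(-66, Mul(-1, -176)), -1) = Pow(Add(-66, 176), -1) = Pow(110, -1) = Rational(1, 110)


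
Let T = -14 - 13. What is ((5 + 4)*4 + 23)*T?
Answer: -1593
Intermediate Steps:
T = -27
((5 + 4)*4 + 23)*T = ((5 + 4)*4 + 23)*(-27) = (9*4 + 23)*(-27) = (36 + 23)*(-27) = 59*(-27) = -1593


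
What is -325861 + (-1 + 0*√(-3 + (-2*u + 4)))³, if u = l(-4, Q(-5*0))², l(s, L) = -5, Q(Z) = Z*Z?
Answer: -325862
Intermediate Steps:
Q(Z) = Z²
u = 25 (u = (-5)² = 25)
-325861 + (-1 + 0*√(-3 + (-2*u + 4)))³ = -325861 + (-1 + 0*√(-3 + (-2*25 + 4)))³ = -325861 + (-1 + 0*√(-3 + (-50 + 4)))³ = -325861 + (-1 + 0*√(-3 - 46))³ = -325861 + (-1 + 0*√(-49))³ = -325861 + (-1 + 0*(7*I))³ = -325861 + (-1 + 0)³ = -325861 + (-1)³ = -325861 - 1 = -325862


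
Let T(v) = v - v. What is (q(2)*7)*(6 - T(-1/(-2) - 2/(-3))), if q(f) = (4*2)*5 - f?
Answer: 1596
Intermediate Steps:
q(f) = 40 - f (q(f) = 8*5 - f = 40 - f)
T(v) = 0
(q(2)*7)*(6 - T(-1/(-2) - 2/(-3))) = ((40 - 1*2)*7)*(6 - 1*0) = ((40 - 2)*7)*(6 + 0) = (38*7)*6 = 266*6 = 1596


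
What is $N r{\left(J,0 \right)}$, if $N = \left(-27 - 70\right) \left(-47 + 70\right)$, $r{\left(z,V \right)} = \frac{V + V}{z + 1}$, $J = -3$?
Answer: $0$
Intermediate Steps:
$r{\left(z,V \right)} = \frac{2 V}{1 + z}$
$N = -2231$ ($N = \left(-97\right) 23 = -2231$)
$N r{\left(J,0 \right)} = - 2231 \cdot 2 \cdot 0 \frac{1}{1 - 3} = - 2231 \cdot 2 \cdot 0 \frac{1}{-2} = - 2231 \cdot 2 \cdot 0 \left(- \frac{1}{2}\right) = \left(-2231\right) 0 = 0$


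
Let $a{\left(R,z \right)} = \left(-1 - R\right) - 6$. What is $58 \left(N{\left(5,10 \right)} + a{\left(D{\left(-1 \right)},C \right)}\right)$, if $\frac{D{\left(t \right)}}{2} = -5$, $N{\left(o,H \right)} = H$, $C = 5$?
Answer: $754$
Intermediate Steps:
$D{\left(t \right)} = -10$ ($D{\left(t \right)} = 2 \left(-5\right) = -10$)
$a{\left(R,z \right)} = -7 - R$
$58 \left(N{\left(5,10 \right)} + a{\left(D{\left(-1 \right)},C \right)}\right) = 58 \left(10 - -3\right) = 58 \left(10 + \left(-7 + 10\right)\right) = 58 \left(10 + 3\right) = 58 \cdot 13 = 754$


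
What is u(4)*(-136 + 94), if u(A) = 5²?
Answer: -1050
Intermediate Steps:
u(A) = 25
u(4)*(-136 + 94) = 25*(-136 + 94) = 25*(-42) = -1050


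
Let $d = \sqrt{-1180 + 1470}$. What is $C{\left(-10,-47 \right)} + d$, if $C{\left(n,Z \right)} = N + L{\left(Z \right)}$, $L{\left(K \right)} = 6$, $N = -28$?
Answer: $-22 + \sqrt{290} \approx -4.9706$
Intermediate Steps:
$d = \sqrt{290} \approx 17.029$
$C{\left(n,Z \right)} = -22$ ($C{\left(n,Z \right)} = -28 + 6 = -22$)
$C{\left(-10,-47 \right)} + d = -22 + \sqrt{290}$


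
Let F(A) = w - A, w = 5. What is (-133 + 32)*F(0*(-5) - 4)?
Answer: -909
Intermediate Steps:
F(A) = 5 - A
(-133 + 32)*F(0*(-5) - 4) = (-133 + 32)*(5 - (0*(-5) - 4)) = -101*(5 - (0 - 4)) = -101*(5 - 1*(-4)) = -101*(5 + 4) = -101*9 = -909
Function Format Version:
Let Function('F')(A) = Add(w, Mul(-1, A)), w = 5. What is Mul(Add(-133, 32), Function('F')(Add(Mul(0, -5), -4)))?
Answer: -909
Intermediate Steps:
Function('F')(A) = Add(5, Mul(-1, A))
Mul(Add(-133, 32), Function('F')(Add(Mul(0, -5), -4))) = Mul(Add(-133, 32), Add(5, Mul(-1, Add(Mul(0, -5), -4)))) = Mul(-101, Add(5, Mul(-1, Add(0, -4)))) = Mul(-101, Add(5, Mul(-1, -4))) = Mul(-101, Add(5, 4)) = Mul(-101, 9) = -909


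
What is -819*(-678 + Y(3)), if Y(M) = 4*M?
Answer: 545454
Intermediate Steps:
-819*(-678 + Y(3)) = -819*(-678 + 4*3) = -819*(-678 + 12) = -819*(-666) = 545454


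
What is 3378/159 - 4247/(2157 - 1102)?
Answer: 962839/55915 ≈ 17.220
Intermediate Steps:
3378/159 - 4247/(2157 - 1102) = 3378*(1/159) - 4247/1055 = 1126/53 - 4247*1/1055 = 1126/53 - 4247/1055 = 962839/55915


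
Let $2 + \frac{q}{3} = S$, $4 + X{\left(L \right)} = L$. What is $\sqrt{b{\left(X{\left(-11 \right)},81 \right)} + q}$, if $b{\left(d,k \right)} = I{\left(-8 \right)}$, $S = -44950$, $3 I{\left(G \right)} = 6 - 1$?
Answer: $\frac{i \sqrt{1213689}}{3} \approx 367.23 i$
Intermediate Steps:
$I{\left(G \right)} = \frac{5}{3}$ ($I{\left(G \right)} = \frac{6 - 1}{3} = \frac{1}{3} \cdot 5 = \frac{5}{3}$)
$X{\left(L \right)} = -4 + L$
$b{\left(d,k \right)} = \frac{5}{3}$
$q = -134856$ ($q = -6 + 3 \left(-44950\right) = -6 - 134850 = -134856$)
$\sqrt{b{\left(X{\left(-11 \right)},81 \right)} + q} = \sqrt{\frac{5}{3} - 134856} = \sqrt{- \frac{404563}{3}} = \frac{i \sqrt{1213689}}{3}$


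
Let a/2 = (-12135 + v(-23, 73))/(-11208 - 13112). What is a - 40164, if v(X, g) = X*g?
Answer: -244190213/6080 ≈ -40163.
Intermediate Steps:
a = 6907/6080 (a = 2*((-12135 - 23*73)/(-11208 - 13112)) = 2*((-12135 - 1679)/(-24320)) = 2*(-13814*(-1/24320)) = 2*(6907/12160) = 6907/6080 ≈ 1.1360)
a - 40164 = 6907/6080 - 40164 = -244190213/6080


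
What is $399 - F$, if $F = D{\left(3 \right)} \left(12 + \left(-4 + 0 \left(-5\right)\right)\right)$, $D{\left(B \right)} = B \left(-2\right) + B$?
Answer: $423$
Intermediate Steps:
$D{\left(B \right)} = - B$ ($D{\left(B \right)} = - 2 B + B = - B$)
$F = -24$ ($F = \left(-1\right) 3 \left(12 + \left(-4 + 0 \left(-5\right)\right)\right) = - 3 \left(12 + \left(-4 + 0\right)\right) = - 3 \left(12 - 4\right) = \left(-3\right) 8 = -24$)
$399 - F = 399 - -24 = 399 + 24 = 423$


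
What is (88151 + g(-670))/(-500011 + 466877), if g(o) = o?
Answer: -87481/33134 ≈ -2.6402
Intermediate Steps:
(88151 + g(-670))/(-500011 + 466877) = (88151 - 670)/(-500011 + 466877) = 87481/(-33134) = 87481*(-1/33134) = -87481/33134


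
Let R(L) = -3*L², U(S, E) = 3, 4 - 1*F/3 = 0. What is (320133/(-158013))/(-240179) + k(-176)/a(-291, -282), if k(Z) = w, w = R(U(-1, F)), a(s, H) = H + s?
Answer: 113874594782/2416239408819 ≈ 0.047129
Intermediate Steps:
F = 12 (F = 12 - 3*0 = 12 + 0 = 12)
w = -27 (w = -3*3² = -3*9 = -27)
k(Z) = -27
(320133/(-158013))/(-240179) + k(-176)/a(-291, -282) = (320133/(-158013))/(-240179) - 27/(-282 - 291) = (320133*(-1/158013))*(-1/240179) - 27/(-573) = -106711/52671*(-1/240179) - 27*(-1/573) = 106711/12650468109 + 9/191 = 113874594782/2416239408819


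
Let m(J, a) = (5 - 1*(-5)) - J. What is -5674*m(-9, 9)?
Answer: -107806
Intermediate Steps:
m(J, a) = 10 - J (m(J, a) = (5 + 5) - J = 10 - J)
-5674*m(-9, 9) = -5674*(10 - 1*(-9)) = -5674*(10 + 9) = -5674*19 = -107806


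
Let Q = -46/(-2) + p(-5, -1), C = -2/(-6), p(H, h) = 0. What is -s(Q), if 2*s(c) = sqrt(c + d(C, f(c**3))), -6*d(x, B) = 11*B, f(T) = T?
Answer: -I*sqrt(802194)/12 ≈ -74.638*I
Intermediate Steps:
C = 1/3 (C = -2*(-1/6) = 1/3 ≈ 0.33333)
d(x, B) = -11*B/6
Q = 23 (Q = -46/(-2) + 0 = -46*(-1/2) + 0 = 23 + 0 = 23)
s(c) = sqrt(c - 11*c**3/6)/2
-s(Q) = -sqrt(6)*sqrt(23*(6 - 11*23**2))/12 = -sqrt(6)*sqrt(23*(6 - 11*529))/12 = -sqrt(6)*sqrt(23*(6 - 5819))/12 = -sqrt(6)*sqrt(23*(-5813))/12 = -sqrt(6)*sqrt(-133699)/12 = -sqrt(6)*I*sqrt(133699)/12 = -I*sqrt(802194)/12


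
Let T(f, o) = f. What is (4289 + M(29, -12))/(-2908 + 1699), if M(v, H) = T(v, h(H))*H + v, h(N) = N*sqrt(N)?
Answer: -3970/1209 ≈ -3.2837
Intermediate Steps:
h(N) = N**(3/2)
M(v, H) = v + H*v (M(v, H) = v*H + v = H*v + v = v + H*v)
(4289 + M(29, -12))/(-2908 + 1699) = (4289 + 29*(1 - 12))/(-2908 + 1699) = (4289 + 29*(-11))/(-1209) = (4289 - 319)*(-1/1209) = 3970*(-1/1209) = -3970/1209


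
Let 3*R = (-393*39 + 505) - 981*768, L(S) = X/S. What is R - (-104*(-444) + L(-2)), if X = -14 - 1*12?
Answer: -906797/3 ≈ -3.0227e+5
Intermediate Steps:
X = -26 (X = -14 - 12 = -26)
L(S) = -26/S
R = -768230/3 (R = ((-393*39 + 505) - 981*768)/3 = ((-15327 + 505) - 1*753408)/3 = (-14822 - 753408)/3 = (⅓)*(-768230) = -768230/3 ≈ -2.5608e+5)
R - (-104*(-444) + L(-2)) = -768230/3 - (-104*(-444) - 26/(-2)) = -768230/3 - (46176 - 26*(-½)) = -768230/3 - (46176 + 13) = -768230/3 - 1*46189 = -768230/3 - 46189 = -906797/3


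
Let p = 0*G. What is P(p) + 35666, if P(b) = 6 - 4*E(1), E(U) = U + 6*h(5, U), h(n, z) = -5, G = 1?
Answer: 35788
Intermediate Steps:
E(U) = -30 + U (E(U) = U + 6*(-5) = U - 30 = -30 + U)
p = 0 (p = 0*1 = 0)
P(b) = 122 (P(b) = 6 - 4*(-30 + 1) = 6 - 4*(-29) = 6 + 116 = 122)
P(p) + 35666 = 122 + 35666 = 35788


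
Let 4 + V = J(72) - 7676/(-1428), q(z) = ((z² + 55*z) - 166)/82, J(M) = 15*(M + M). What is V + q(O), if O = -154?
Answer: 34327831/14637 ≈ 2345.3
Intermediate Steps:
J(M) = 30*M (J(M) = 15*(2*M) = 30*M)
q(z) = -83/41 + z²/82 + 55*z/82 (q(z) = (-166 + z² + 55*z)*(1/82) = -83/41 + z²/82 + 55*z/82)
V = 771611/357 (V = -4 + (30*72 - 7676/(-1428)) = -4 + (2160 - 7676*(-1)/1428) = -4 + (2160 - 1*(-1919/357)) = -4 + (2160 + 1919/357) = -4 + 773039/357 = 771611/357 ≈ 2161.4)
V + q(O) = 771611/357 + (-83/41 + (1/82)*(-154)² + (55/82)*(-154)) = 771611/357 + (-83/41 + (1/82)*23716 - 4235/41) = 771611/357 + (-83/41 + 11858/41 - 4235/41) = 771611/357 + 7540/41 = 34327831/14637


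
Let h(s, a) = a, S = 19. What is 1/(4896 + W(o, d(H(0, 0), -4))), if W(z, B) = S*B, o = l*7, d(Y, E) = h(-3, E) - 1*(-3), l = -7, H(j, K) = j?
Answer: 1/4877 ≈ 0.00020504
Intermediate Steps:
d(Y, E) = 3 + E (d(Y, E) = E - 1*(-3) = E + 3 = 3 + E)
o = -49 (o = -7*7 = -49)
W(z, B) = 19*B
1/(4896 + W(o, d(H(0, 0), -4))) = 1/(4896 + 19*(3 - 4)) = 1/(4896 + 19*(-1)) = 1/(4896 - 19) = 1/4877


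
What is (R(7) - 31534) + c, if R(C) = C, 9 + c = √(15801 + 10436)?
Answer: -31536 + √26237 ≈ -31374.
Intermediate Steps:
c = -9 + √26237 (c = -9 + √(15801 + 10436) = -9 + √26237 ≈ 152.98)
(R(7) - 31534) + c = (7 - 31534) + (-9 + √26237) = -31527 + (-9 + √26237) = -31536 + √26237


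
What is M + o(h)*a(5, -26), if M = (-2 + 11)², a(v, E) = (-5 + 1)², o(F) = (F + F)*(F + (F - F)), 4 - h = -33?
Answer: 43889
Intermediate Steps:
h = 37 (h = 4 - 1*(-33) = 4 + 33 = 37)
o(F) = 2*F² (o(F) = (2*F)*(F + 0) = (2*F)*F = 2*F²)
a(v, E) = 16 (a(v, E) = (-4)² = 16)
M = 81 (M = 9² = 81)
M + o(h)*a(5, -26) = 81 + (2*37²)*16 = 81 + (2*1369)*16 = 81 + 2738*16 = 81 + 43808 = 43889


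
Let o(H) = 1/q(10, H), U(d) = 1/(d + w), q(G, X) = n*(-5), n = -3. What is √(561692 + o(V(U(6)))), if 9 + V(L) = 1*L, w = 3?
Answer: √126380715/15 ≈ 749.46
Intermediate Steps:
q(G, X) = 15 (q(G, X) = -3*(-5) = 15)
U(d) = 1/(3 + d) (U(d) = 1/(d + 3) = 1/(3 + d))
V(L) = -9 + L (V(L) = -9 + 1*L = -9 + L)
o(H) = 1/15
√(561692 + o(V(U(6)))) = √(561692 + 1/15) = √(8425381/15) = √126380715/15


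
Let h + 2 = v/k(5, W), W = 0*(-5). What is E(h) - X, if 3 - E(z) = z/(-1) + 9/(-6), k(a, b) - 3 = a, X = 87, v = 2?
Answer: -337/4 ≈ -84.250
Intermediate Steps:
W = 0
k(a, b) = 3 + a
h = -7/4 (h = -2 + 2/(3 + 5) = -2 + 2/8 = -2 + 2*(⅛) = -2 + ¼ = -7/4 ≈ -1.7500)
E(z) = 9/2 + z (E(z) = 3 - (z/(-1) + 9/(-6)) = 3 - (z*(-1) + 9*(-⅙)) = 3 - (-z - 3/2) = 3 - (-3/2 - z) = 3 + (3/2 + z) = 9/2 + z)
E(h) - X = (9/2 - 7/4) - 1*87 = 11/4 - 87 = -337/4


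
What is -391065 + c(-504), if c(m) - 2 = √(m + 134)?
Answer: -391063 + I*√370 ≈ -3.9106e+5 + 19.235*I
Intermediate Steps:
c(m) = 2 + √(134 + m) (c(m) = 2 + √(m + 134) = 2 + √(134 + m))
-391065 + c(-504) = -391065 + (2 + √(134 - 504)) = -391065 + (2 + √(-370)) = -391065 + (2 + I*√370) = -391063 + I*√370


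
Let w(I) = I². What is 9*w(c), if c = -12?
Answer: 1296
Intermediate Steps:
9*w(c) = 9*(-12)² = 9*144 = 1296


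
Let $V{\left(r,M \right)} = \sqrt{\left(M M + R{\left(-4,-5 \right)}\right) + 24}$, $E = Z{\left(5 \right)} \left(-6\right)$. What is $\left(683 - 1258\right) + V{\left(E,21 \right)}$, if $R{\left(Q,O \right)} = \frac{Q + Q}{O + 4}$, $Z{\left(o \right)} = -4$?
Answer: $-575 + \sqrt{473} \approx -553.25$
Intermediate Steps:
$R{\left(Q,O \right)} = \frac{2 Q}{4 + O}$
$E = 24$ ($E = \left(-4\right) \left(-6\right) = 24$)
$V{\left(r,M \right)} = \sqrt{32 + M^{2}}$ ($V{\left(r,M \right)} = \sqrt{\left(M M + 2 \left(-4\right) \frac{1}{4 - 5}\right) + 24} = \sqrt{\left(M^{2} + 2 \left(-4\right) \frac{1}{-1}\right) + 24} = \sqrt{\left(M^{2} + 2 \left(-4\right) \left(-1\right)\right) + 24} = \sqrt{\left(M^{2} + 8\right) + 24} = \sqrt{\left(8 + M^{2}\right) + 24} = \sqrt{32 + M^{2}}$)
$\left(683 - 1258\right) + V{\left(E,21 \right)} = \left(683 - 1258\right) + \sqrt{32 + 21^{2}} = -575 + \sqrt{32 + 441} = -575 + \sqrt{473}$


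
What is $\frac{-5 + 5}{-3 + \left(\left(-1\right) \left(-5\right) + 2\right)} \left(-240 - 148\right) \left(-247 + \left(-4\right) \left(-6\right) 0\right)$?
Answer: $0$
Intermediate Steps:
$\frac{-5 + 5}{-3 + \left(\left(-1\right) \left(-5\right) + 2\right)} \left(-240 - 148\right) \left(-247 + \left(-4\right) \left(-6\right) 0\right) = \frac{0}{-3 + \left(5 + 2\right)} \left(- 388 \left(-247 + 24 \cdot 0\right)\right) = \frac{0}{-3 + 7} \left(- 388 \left(-247 + 0\right)\right) = \frac{0}{4} \left(\left(-388\right) \left(-247\right)\right) = 0 \cdot \frac{1}{4} \cdot 95836 = 0 \cdot 95836 = 0$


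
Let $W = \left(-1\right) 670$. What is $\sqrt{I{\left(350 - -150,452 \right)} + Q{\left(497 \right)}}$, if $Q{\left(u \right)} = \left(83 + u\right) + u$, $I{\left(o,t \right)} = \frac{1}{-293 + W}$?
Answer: $\frac{5 \sqrt{4439002}}{321} \approx 32.818$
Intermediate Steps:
$W = -670$
$I{\left(o,t \right)} = - \frac{1}{963}$ ($I{\left(o,t \right)} = \frac{1}{-293 - 670} = \frac{1}{-963} = - \frac{1}{963}$)
$Q{\left(u \right)} = 83 + 2 u$
$\sqrt{I{\left(350 - -150,452 \right)} + Q{\left(497 \right)}} = \sqrt{- \frac{1}{963} + \left(83 + 2 \cdot 497\right)} = \sqrt{- \frac{1}{963} + \left(83 + 994\right)} = \sqrt{- \frac{1}{963} + 1077} = \sqrt{\frac{1037150}{963}} = \frac{5 \sqrt{4439002}}{321}$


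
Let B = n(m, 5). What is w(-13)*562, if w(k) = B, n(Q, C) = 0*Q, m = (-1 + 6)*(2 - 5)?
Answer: 0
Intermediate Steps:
m = -15 (m = 5*(-3) = -15)
n(Q, C) = 0
B = 0
w(k) = 0
w(-13)*562 = 0*562 = 0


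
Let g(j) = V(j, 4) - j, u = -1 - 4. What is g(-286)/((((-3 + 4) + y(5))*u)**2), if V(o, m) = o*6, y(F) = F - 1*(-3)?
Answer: -286/405 ≈ -0.70617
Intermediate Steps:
u = -5
y(F) = 3 + F (y(F) = F + 3 = 3 + F)
V(o, m) = 6*o
g(j) = 5*j (g(j) = 6*j - j = 5*j)
g(-286)/((((-3 + 4) + y(5))*u)**2) = (5*(-286))/((((-3 + 4) + (3 + 5))*(-5))**2) = -1430*1/(25*(1 + 8)**2) = -1430/((9*(-5))**2) = -1430/((-45)**2) = -1430/2025 = -1430*1/2025 = -286/405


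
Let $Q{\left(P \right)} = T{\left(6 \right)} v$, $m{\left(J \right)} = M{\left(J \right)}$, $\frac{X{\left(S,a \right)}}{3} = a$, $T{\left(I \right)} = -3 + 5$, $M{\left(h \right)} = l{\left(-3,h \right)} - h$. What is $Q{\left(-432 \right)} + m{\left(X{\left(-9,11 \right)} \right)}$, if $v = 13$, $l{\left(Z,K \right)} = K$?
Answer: $26$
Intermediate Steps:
$M{\left(h \right)} = 0$ ($M{\left(h \right)} = h - h = 0$)
$T{\left(I \right)} = 2$
$X{\left(S,a \right)} = 3 a$
$m{\left(J \right)} = 0$
$Q{\left(P \right)} = 26$ ($Q{\left(P \right)} = 2 \cdot 13 = 26$)
$Q{\left(-432 \right)} + m{\left(X{\left(-9,11 \right)} \right)} = 26 + 0 = 26$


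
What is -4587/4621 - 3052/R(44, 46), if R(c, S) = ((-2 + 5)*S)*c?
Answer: -10488889/7014678 ≈ -1.4953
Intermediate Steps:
R(c, S) = 3*S*c (R(c, S) = (3*S)*c = 3*S*c)
-4587/4621 - 3052/R(44, 46) = -4587/4621 - 3052/(3*46*44) = -4587*1/4621 - 3052/6072 = -4587/4621 - 3052*1/6072 = -4587/4621 - 763/1518 = -10488889/7014678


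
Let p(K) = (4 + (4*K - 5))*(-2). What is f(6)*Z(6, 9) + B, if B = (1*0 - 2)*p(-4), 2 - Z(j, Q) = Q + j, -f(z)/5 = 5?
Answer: 257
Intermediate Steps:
f(z) = -25 (f(z) = -5*5 = -25)
p(K) = 2 - 8*K (p(K) = (4 + (-5 + 4*K))*(-2) = (-1 + 4*K)*(-2) = 2 - 8*K)
Z(j, Q) = 2 - Q - j (Z(j, Q) = 2 - (Q + j) = 2 + (-Q - j) = 2 - Q - j)
B = -68 (B = (1*0 - 2)*(2 - 8*(-4)) = (0 - 2)*(2 + 32) = -2*34 = -68)
f(6)*Z(6, 9) + B = -25*(2 - 1*9 - 1*6) - 68 = -25*(2 - 9 - 6) - 68 = -25*(-13) - 68 = 325 - 68 = 257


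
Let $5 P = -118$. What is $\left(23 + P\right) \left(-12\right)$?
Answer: $\frac{36}{5} \approx 7.2$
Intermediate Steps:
$P = - \frac{118}{5}$ ($P = \frac{1}{5} \left(-118\right) = - \frac{118}{5} \approx -23.6$)
$\left(23 + P\right) \left(-12\right) = \left(23 - \frac{118}{5}\right) \left(-12\right) = \left(- \frac{3}{5}\right) \left(-12\right) = \frac{36}{5}$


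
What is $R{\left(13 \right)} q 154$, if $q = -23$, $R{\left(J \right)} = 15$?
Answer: $-53130$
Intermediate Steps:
$R{\left(13 \right)} q 154 = 15 \left(-23\right) 154 = \left(-345\right) 154 = -53130$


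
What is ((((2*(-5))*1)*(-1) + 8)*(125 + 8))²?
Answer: 5731236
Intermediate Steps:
((((2*(-5))*1)*(-1) + 8)*(125 + 8))² = ((-10*1*(-1) + 8)*133)² = ((-10*(-1) + 8)*133)² = ((10 + 8)*133)² = (18*133)² = 2394² = 5731236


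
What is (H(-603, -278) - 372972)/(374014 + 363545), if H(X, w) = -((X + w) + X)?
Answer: -371488/737559 ≈ -0.50367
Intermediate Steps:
H(X, w) = -w - 2*X (H(X, w) = -(w + 2*X) = -w - 2*X)
(H(-603, -278) - 372972)/(374014 + 363545) = ((-1*(-278) - 2*(-603)) - 372972)/(374014 + 363545) = ((278 + 1206) - 372972)/737559 = (1484 - 372972)*(1/737559) = -371488*1/737559 = -371488/737559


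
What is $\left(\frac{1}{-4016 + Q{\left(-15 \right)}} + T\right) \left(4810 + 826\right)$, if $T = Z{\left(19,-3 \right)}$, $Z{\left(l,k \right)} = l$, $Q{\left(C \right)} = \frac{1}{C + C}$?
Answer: $\frac{12901418324}{120481} \approx 1.0708 \cdot 10^{5}$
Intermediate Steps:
$Q{\left(C \right)} = \frac{1}{2 C}$
$T = 19$
$\left(\frac{1}{-4016 + Q{\left(-15 \right)}} + T\right) \left(4810 + 826\right) = \left(\frac{1}{-4016 + \frac{1}{2 \left(-15\right)}} + 19\right) \left(4810 + 826\right) = \left(\frac{1}{-4016 + \frac{1}{2} \left(- \frac{1}{15}\right)} + 19\right) 5636 = \left(\frac{1}{-4016 - \frac{1}{30}} + 19\right) 5636 = \left(\frac{1}{- \frac{120481}{30}} + 19\right) 5636 = \left(- \frac{30}{120481} + 19\right) 5636 = \frac{2289109}{120481} \cdot 5636 = \frac{12901418324}{120481}$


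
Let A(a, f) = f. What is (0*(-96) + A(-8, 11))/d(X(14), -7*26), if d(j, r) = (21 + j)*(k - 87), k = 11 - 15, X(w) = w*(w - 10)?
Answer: -1/637 ≈ -0.0015699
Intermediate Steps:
X(w) = w*(-10 + w)
k = -4
d(j, r) = -1911 - 91*j (d(j, r) = (21 + j)*(-4 - 87) = (21 + j)*(-91) = -1911 - 91*j)
(0*(-96) + A(-8, 11))/d(X(14), -7*26) = (0*(-96) + 11)/(-1911 - 1274*(-10 + 14)) = (0 + 11)/(-1911 - 1274*4) = 11/(-1911 - 91*56) = 11/(-1911 - 5096) = 11/(-7007) = 11*(-1/7007) = -1/637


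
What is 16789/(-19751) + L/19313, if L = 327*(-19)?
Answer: -446958920/381451063 ≈ -1.1717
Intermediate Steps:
L = -6213
16789/(-19751) + L/19313 = 16789/(-19751) - 6213/19313 = 16789*(-1/19751) - 6213*1/19313 = -16789/19751 - 6213/19313 = -446958920/381451063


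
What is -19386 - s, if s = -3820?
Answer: -15566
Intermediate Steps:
-19386 - s = -19386 - 1*(-3820) = -19386 + 3820 = -15566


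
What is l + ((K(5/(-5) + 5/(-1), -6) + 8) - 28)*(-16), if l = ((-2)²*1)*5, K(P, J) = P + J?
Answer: 532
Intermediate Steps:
K(P, J) = J + P
l = 20 (l = (4*1)*5 = 4*5 = 20)
l + ((K(5/(-5) + 5/(-1), -6) + 8) - 28)*(-16) = 20 + (((-6 + (5/(-5) + 5/(-1))) + 8) - 28)*(-16) = 20 + (((-6 + (5*(-⅕) + 5*(-1))) + 8) - 28)*(-16) = 20 + (((-6 + (-1 - 5)) + 8) - 28)*(-16) = 20 + (((-6 - 6) + 8) - 28)*(-16) = 20 + ((-12 + 8) - 28)*(-16) = 20 + (-4 - 28)*(-16) = 20 - 32*(-16) = 20 + 512 = 532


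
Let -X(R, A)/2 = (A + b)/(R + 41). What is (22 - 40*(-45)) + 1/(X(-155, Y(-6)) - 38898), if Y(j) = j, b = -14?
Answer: 4039749275/2217206 ≈ 1822.0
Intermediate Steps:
X(R, A) = -2*(-14 + A)/(41 + R) (X(R, A) = -2*(A - 14)/(R + 41) = -2*(-14 + A)/(41 + R))
(22 - 40*(-45)) + 1/(X(-155, Y(-6)) - 38898) = (22 - 40*(-45)) + 1/(2*(14 - 1*(-6))/(41 - 155) - 38898) = (22 + 1800) + 1/(2*(14 + 6)/(-114) - 38898) = 1822 + 1/(2*(-1/114)*20 - 38898) = 1822 + 1/(-20/57 - 38898) = 1822 + 1/(-2217206/57) = 1822 - 57/2217206 = 4039749275/2217206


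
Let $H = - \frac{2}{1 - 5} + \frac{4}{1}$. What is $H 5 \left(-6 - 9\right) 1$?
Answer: $- \frac{675}{2} \approx -337.5$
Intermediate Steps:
$H = \frac{9}{2}$ ($H = - \frac{2}{1 - 5} + 4 \cdot 1 = - \frac{2}{-4} + 4 = \left(-2\right) \left(- \frac{1}{4}\right) + 4 = \frac{1}{2} + 4 = \frac{9}{2} \approx 4.5$)
$H 5 \left(-6 - 9\right) 1 = \frac{9}{2} \cdot 5 \left(-6 - 9\right) 1 = \frac{45 \left(\left(-15\right) 1\right)}{2} = \frac{45}{2} \left(-15\right) = - \frac{675}{2}$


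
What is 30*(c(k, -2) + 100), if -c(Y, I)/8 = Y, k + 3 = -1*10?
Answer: 6120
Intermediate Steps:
k = -13 (k = -3 - 1*10 = -3 - 10 = -13)
c(Y, I) = -8*Y
30*(c(k, -2) + 100) = 30*(-8*(-13) + 100) = 30*(104 + 100) = 30*204 = 6120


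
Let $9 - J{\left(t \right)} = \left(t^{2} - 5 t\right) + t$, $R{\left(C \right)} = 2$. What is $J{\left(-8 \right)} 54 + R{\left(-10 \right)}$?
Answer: $-4696$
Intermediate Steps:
$J{\left(t \right)} = 9 - t^{2} + 4 t$ ($J{\left(t \right)} = 9 - \left(\left(t^{2} - 5 t\right) + t\right) = 9 - \left(t^{2} - 4 t\right) = 9 - t^{2} + 4 t$)
$J{\left(-8 \right)} 54 + R{\left(-10 \right)} = \left(9 - \left(-8\right)^{2} + 4 \left(-8\right)\right) 54 + 2 = \left(9 - 64 - 32\right) 54 + 2 = \left(-87\right) 54 + 2 = -4698 + 2 = -4696$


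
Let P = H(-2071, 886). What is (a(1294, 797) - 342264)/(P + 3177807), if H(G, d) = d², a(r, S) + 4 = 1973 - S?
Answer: -341092/3962803 ≈ -0.086073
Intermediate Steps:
a(r, S) = 1969 - S (a(r, S) = -4 + (1973 - S) = 1969 - S)
P = 784996 (P = 886² = 784996)
(a(1294, 797) - 342264)/(P + 3177807) = ((1969 - 1*797) - 342264)/(784996 + 3177807) = ((1969 - 797) - 342264)/3962803 = (1172 - 342264)*(1/3962803) = -341092*1/3962803 = -341092/3962803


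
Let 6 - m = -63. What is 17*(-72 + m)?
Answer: -51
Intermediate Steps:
m = 69 (m = 6 - 1*(-63) = 6 + 63 = 69)
17*(-72 + m) = 17*(-72 + 69) = 17*(-3) = -51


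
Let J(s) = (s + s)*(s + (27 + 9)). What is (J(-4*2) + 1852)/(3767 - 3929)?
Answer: -26/3 ≈ -8.6667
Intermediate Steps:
J(s) = 2*s*(36 + s) (J(s) = (2*s)*(s + 36) = (2*s)*(36 + s) = 2*s*(36 + s))
(J(-4*2) + 1852)/(3767 - 3929) = (2*(-4*2)*(36 - 4*2) + 1852)/(3767 - 3929) = (2*(-8)*(36 - 8) + 1852)/(-162) = (2*(-8)*28 + 1852)*(-1/162) = (-448 + 1852)*(-1/162) = 1404*(-1/162) = -26/3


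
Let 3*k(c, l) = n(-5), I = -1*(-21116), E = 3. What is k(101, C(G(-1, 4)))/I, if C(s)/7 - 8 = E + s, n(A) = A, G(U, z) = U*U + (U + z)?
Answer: -5/63348 ≈ -7.8929e-5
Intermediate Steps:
G(U, z) = U + z + U² (G(U, z) = U² + (U + z) = U + z + U²)
C(s) = 77 + 7*s (C(s) = 56 + 7*(3 + s) = 56 + (21 + 7*s) = 77 + 7*s)
I = 21116
k(c, l) = -5/3 (k(c, l) = (⅓)*(-5) = -5/3)
k(101, C(G(-1, 4)))/I = -5/3/21116 = -5/3*1/21116 = -5/63348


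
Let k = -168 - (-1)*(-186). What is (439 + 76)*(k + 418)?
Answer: 32960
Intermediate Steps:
k = -354 (k = -168 - 1*186 = -168 - 186 = -354)
(439 + 76)*(k + 418) = (439 + 76)*(-354 + 418) = 515*64 = 32960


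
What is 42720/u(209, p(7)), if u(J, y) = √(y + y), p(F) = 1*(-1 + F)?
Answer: 7120*√3 ≈ 12332.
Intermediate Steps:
p(F) = -1 + F
u(J, y) = √2*√y (u(J, y) = √(2*y) = √2*√y)
42720/u(209, p(7)) = 42720/((√2*√(-1 + 7))) = 42720/((√2*√6)) = 42720/((2*√3)) = 42720*(√3/6) = 7120*√3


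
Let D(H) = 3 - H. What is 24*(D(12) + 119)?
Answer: 2640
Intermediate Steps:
24*(D(12) + 119) = 24*((3 - 1*12) + 119) = 24*((3 - 12) + 119) = 24*(-9 + 119) = 24*110 = 2640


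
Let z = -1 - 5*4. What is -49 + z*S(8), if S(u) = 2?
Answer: -91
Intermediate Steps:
z = -21 (z = -1 - 20 = -21)
-49 + z*S(8) = -49 - 21*2 = -49 - 42 = -91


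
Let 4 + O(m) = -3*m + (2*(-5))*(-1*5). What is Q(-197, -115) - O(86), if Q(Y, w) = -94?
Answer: 118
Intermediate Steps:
O(m) = 46 - 3*m (O(m) = -4 + (-3*m + (2*(-5))*(-1*5)) = -4 + (-3*m - 10*(-5)) = -4 + (-3*m + 50) = -4 + (50 - 3*m) = 46 - 3*m)
Q(-197, -115) - O(86) = -94 - (46 - 3*86) = -94 - (46 - 258) = -94 - 1*(-212) = -94 + 212 = 118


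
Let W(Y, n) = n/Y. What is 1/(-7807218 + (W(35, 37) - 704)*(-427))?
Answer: -5/37535307 ≈ -1.3321e-7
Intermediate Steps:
1/(-7807218 + (W(35, 37) - 704)*(-427)) = 1/(-7807218 + (37/35 - 704)*(-427)) = 1/(-7807218 - 24603/35*(-427)) = 1/(-7807218 + 1500783/5) = 1/(-37535307/5) = -5/37535307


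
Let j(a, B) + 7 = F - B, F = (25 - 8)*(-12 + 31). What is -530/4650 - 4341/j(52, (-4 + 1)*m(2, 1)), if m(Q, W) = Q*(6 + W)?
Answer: -2037539/166470 ≈ -12.240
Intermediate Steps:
F = 323 (F = 17*19 = 323)
j(a, B) = 316 - B (j(a, B) = -7 + (323 - B) = 316 - B)
-530/4650 - 4341/j(52, (-4 + 1)*m(2, 1)) = -530/4650 - 4341/(316 - (-4 + 1)*2*(6 + 1)) = -530*1/4650 - 4341/(316 - (-3)*2*7) = -53/465 - 4341/(316 - (-3)*14) = -53/465 - 4341/(316 - 1*(-42)) = -53/465 - 4341/(316 + 42) = -53/465 - 4341/358 = -2037539/166470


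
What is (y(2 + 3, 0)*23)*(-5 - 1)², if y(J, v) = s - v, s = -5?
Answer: -4140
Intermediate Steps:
y(J, v) = -5 - v
(y(2 + 3, 0)*23)*(-5 - 1)² = ((-5 - 1*0)*23)*(-5 - 1)² = ((-5 + 0)*23)*(-6)² = -5*23*36 = -115*36 = -4140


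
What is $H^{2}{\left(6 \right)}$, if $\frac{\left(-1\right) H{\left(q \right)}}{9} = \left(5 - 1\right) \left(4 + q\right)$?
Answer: $129600$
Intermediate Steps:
$H{\left(q \right)} = -144 - 36 q$ ($H{\left(q \right)} = - 9 \left(5 - 1\right) \left(4 + q\right) = - 9 \cdot 4 \left(4 + q\right) = - 9 \left(16 + 4 q\right) = -144 - 36 q$)
$H^{2}{\left(6 \right)} = \left(-144 - 216\right)^{2} = \left(-360\right)^{2} = 129600$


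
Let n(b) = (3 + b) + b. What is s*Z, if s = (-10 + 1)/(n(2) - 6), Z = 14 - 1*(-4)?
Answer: -162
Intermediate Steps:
n(b) = 3 + 2*b
Z = 18 (Z = 14 + 4 = 18)
s = -9 (s = (-10 + 1)/((3 + 2*2) - 6) = -9/((3 + 4) - 6) = -9/(7 - 6) = -9/1 = -9*1 = -9)
s*Z = -9*18 = -162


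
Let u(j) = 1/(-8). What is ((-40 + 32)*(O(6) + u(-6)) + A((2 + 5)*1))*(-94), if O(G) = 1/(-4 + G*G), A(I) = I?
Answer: -1457/2 ≈ -728.50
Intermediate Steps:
u(j) = -⅛
O(G) = 1/(-4 + G²)
((-40 + 32)*(O(6) + u(-6)) + A((2 + 5)*1))*(-94) = ((-40 + 32)*(1/(-4 + 6²) - ⅛) + (2 + 5)*1)*(-94) = (-8*(1/(-4 + 36) - ⅛) + 7*1)*(-94) = (-8*(1/32 - ⅛) + 7)*(-94) = (-8*(-3/32) + 7)*(-94) = (¾ + 7)*(-94) = (31/4)*(-94) = -1457/2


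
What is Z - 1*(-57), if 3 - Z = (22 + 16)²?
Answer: -1384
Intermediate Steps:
Z = -1441 (Z = 3 - (22 + 16)² = 3 - 1*38² = 3 - 1*1444 = 3 - 1444 = -1441)
Z - 1*(-57) = -1441 - 1*(-57) = -1441 + 57 = -1384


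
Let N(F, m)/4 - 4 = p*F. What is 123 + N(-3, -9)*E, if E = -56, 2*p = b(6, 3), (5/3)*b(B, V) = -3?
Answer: -6889/5 ≈ -1377.8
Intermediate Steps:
b(B, V) = -9/5 (b(B, V) = (⅗)*(-3) = -9/5)
p = -9/10 (p = (½)*(-9/5) = -9/10 ≈ -0.90000)
N(F, m) = 16 - 18*F/5 (N(F, m) = 16 + 4*(-9*F/10) = 16 - 18*F/5)
123 + N(-3, -9)*E = 123 + (16 - 18/5*(-3))*(-56) = 123 + (16 + 54/5)*(-56) = 123 + (134/5)*(-56) = 123 - 7504/5 = -6889/5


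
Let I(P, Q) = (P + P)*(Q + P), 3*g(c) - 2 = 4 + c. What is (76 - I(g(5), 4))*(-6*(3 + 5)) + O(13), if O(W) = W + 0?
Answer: -2809/3 ≈ -936.33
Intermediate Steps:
g(c) = 2 + c/3 (g(c) = ⅔ + (4 + c)/3 = ⅔ + (4/3 + c/3) = 2 + c/3)
I(P, Q) = 2*P*(P + Q) (I(P, Q) = (2*P)*(P + Q) = 2*P*(P + Q))
O(W) = W
(76 - I(g(5), 4))*(-6*(3 + 5)) + O(13) = (76 - 2*(2 + (⅓)*5)*((2 + (⅓)*5) + 4))*(-6*(3 + 5)) + 13 = (76 - 2*(2 + 5/3)*((2 + 5/3) + 4))*(-6*8) + 13 = (76 - 2*11*(11/3 + 4)/3)*(-48) + 13 = (76 - 2*11*23/(3*3))*(-48) + 13 = (76 - 1*506/9)*(-48) + 13 = (76 - 506/9)*(-48) + 13 = (178/9)*(-48) + 13 = -2848/3 + 13 = -2809/3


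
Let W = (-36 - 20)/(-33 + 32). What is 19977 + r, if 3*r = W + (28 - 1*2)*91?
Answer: 62353/3 ≈ 20784.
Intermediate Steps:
W = 56 (W = -56/(-1) = -56*(-1) = 56)
r = 2422/3 (r = (56 + (28 - 1*2)*91)/3 = (56 + (28 - 2)*91)/3 = (56 + 26*91)/3 = (56 + 2366)/3 = (⅓)*2422 = 2422/3 ≈ 807.33)
19977 + r = 19977 + 2422/3 = 62353/3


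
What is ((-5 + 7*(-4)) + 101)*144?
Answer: 9792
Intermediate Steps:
((-5 + 7*(-4)) + 101)*144 = ((-5 - 28) + 101)*144 = (-33 + 101)*144 = 68*144 = 9792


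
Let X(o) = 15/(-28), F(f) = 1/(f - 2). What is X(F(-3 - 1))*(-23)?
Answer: 345/28 ≈ 12.321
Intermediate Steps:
F(f) = 1/(-2 + f)
X(o) = -15/28 (X(o) = 15*(-1/28) = -15/28)
X(F(-3 - 1))*(-23) = -15/28*(-23) = 345/28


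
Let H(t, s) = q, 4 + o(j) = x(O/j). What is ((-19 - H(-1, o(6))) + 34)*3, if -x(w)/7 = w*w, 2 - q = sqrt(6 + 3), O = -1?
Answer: 48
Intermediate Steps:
q = -1 (q = 2 - sqrt(6 + 3) = 2 - sqrt(9) = 2 - 1*3 = 2 - 3 = -1)
x(w) = -7*w**2 (x(w) = -7*w*w = -7*w**2)
o(j) = -4 - 7/j**2
H(t, s) = -1
((-19 - H(-1, o(6))) + 34)*3 = ((-19 - 1*(-1)) + 34)*3 = ((-19 + 1) + 34)*3 = (-18 + 34)*3 = 16*3 = 48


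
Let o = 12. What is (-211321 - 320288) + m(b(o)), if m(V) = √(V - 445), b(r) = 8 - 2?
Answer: -531609 + I*√439 ≈ -5.3161e+5 + 20.952*I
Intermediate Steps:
b(r) = 6
m(V) = √(-445 + V)
(-211321 - 320288) + m(b(o)) = (-211321 - 320288) + √(-445 + 6) = -531609 + √(-439) = -531609 + I*√439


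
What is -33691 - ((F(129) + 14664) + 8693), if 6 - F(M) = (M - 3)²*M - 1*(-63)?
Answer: 1991013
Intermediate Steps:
F(M) = -57 - M*(-3 + M)² (F(M) = 6 - ((M - 3)²*M - 1*(-63)) = 6 - ((-3 + M)²*M + 63) = 6 - (M*(-3 + M)² + 63) = 6 - (63 + M*(-3 + M)²) = 6 + (-63 - M*(-3 + M)²) = -57 - M*(-3 + M)²)
-33691 - ((F(129) + 14664) + 8693) = -33691 - (((-57 - 1*129*(-3 + 129)²) + 14664) + 8693) = -33691 - (((-57 - 1*129*126²) + 14664) + 8693) = -33691 - (((-57 - 1*129*15876) + 14664) + 8693) = -33691 - (((-57 - 2048004) + 14664) + 8693) = -33691 - ((-2048061 + 14664) + 8693) = -33691 - (-2033397 + 8693) = -33691 - 1*(-2024704) = -33691 + 2024704 = 1991013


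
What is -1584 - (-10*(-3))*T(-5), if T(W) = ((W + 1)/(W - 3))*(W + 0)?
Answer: -1509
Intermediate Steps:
T(W) = W*(1 + W)/(-3 + W) (T(W) = ((1 + W)/(-3 + W))*W = W*(1 + W)/(-3 + W))
-1584 - (-10*(-3))*T(-5) = -1584 - (-10*(-3))*(-5*(1 - 5)/(-3 - 5)) = -1584 - 30*(-5*(-4)/(-8)) = -1584 - 30*(-5*(-1/8)*(-4)) = -1584 - 30*(-5)/2 = -1584 - 1*(-75) = -1584 + 75 = -1509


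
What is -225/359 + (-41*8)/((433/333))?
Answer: -39308841/155447 ≈ -252.88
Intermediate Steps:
-225/359 + (-41*8)/((433/333)) = -225*1/359 - 328/(433*(1/333)) = -225/359 - 328/433/333 = -225/359 - 328*333/433 = -225/359 - 109224/433 = -39308841/155447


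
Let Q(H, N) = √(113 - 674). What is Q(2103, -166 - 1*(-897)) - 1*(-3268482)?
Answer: 3268482 + I*√561 ≈ 3.2685e+6 + 23.685*I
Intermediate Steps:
Q(H, N) = I*√561 (Q(H, N) = √(-561) = I*√561)
Q(2103, -166 - 1*(-897)) - 1*(-3268482) = I*√561 - 1*(-3268482) = I*√561 + 3268482 = 3268482 + I*√561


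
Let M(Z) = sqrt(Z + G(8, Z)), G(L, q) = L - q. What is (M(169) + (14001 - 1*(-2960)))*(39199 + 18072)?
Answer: 971373431 + 114542*sqrt(2) ≈ 9.7154e+8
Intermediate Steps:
M(Z) = 2*sqrt(2) (M(Z) = sqrt(Z + (8 - Z)) = sqrt(8) = 2*sqrt(2))
(M(169) + (14001 - 1*(-2960)))*(39199 + 18072) = (2*sqrt(2) + (14001 - 1*(-2960)))*(39199 + 18072) = (2*sqrt(2) + (14001 + 2960))*57271 = (2*sqrt(2) + 16961)*57271 = (16961 + 2*sqrt(2))*57271 = 971373431 + 114542*sqrt(2)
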